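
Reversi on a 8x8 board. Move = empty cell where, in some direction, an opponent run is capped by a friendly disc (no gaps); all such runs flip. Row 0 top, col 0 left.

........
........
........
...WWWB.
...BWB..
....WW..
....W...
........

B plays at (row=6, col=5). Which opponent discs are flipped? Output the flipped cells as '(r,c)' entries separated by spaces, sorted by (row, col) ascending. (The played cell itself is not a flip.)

Answer: (5,4) (5,5)

Derivation:
Dir NW: opp run (5,4) capped by B -> flip
Dir N: opp run (5,5) capped by B -> flip
Dir NE: first cell '.' (not opp) -> no flip
Dir W: opp run (6,4), next='.' -> no flip
Dir E: first cell '.' (not opp) -> no flip
Dir SW: first cell '.' (not opp) -> no flip
Dir S: first cell '.' (not opp) -> no flip
Dir SE: first cell '.' (not opp) -> no flip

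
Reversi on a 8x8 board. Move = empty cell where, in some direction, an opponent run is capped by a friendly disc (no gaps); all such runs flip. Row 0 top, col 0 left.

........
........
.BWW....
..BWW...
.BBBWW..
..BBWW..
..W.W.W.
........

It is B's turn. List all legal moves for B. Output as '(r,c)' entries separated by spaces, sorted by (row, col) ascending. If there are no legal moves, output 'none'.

Answer: (1,2) (1,3) (1,4) (2,4) (2,5) (3,5) (4,6) (5,6) (6,5) (7,1) (7,2) (7,5)

Derivation:
(1,1): no bracket -> illegal
(1,2): flips 1 -> legal
(1,3): flips 2 -> legal
(1,4): flips 1 -> legal
(2,4): flips 3 -> legal
(2,5): flips 1 -> legal
(3,1): no bracket -> illegal
(3,5): flips 3 -> legal
(3,6): no bracket -> illegal
(4,6): flips 2 -> legal
(5,1): no bracket -> illegal
(5,6): flips 2 -> legal
(5,7): no bracket -> illegal
(6,1): no bracket -> illegal
(6,3): no bracket -> illegal
(6,5): flips 1 -> legal
(6,7): no bracket -> illegal
(7,1): flips 1 -> legal
(7,2): flips 1 -> legal
(7,3): no bracket -> illegal
(7,4): no bracket -> illegal
(7,5): flips 1 -> legal
(7,6): no bracket -> illegal
(7,7): no bracket -> illegal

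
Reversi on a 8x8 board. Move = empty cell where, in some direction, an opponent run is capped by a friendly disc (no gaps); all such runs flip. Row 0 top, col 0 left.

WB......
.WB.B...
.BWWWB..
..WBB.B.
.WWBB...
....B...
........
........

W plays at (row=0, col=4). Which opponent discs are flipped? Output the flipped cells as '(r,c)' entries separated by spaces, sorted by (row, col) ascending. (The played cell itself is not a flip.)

Dir NW: edge -> no flip
Dir N: edge -> no flip
Dir NE: edge -> no flip
Dir W: first cell '.' (not opp) -> no flip
Dir E: first cell '.' (not opp) -> no flip
Dir SW: first cell '.' (not opp) -> no flip
Dir S: opp run (1,4) capped by W -> flip
Dir SE: first cell '.' (not opp) -> no flip

Answer: (1,4)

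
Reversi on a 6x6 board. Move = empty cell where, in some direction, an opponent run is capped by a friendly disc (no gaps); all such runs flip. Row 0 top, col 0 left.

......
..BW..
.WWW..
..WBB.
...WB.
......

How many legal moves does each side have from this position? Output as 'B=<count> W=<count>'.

-- B to move --
(0,2): no bracket -> illegal
(0,3): flips 2 -> legal
(0,4): no bracket -> illegal
(1,0): no bracket -> illegal
(1,1): flips 1 -> legal
(1,4): flips 1 -> legal
(2,0): no bracket -> illegal
(2,4): no bracket -> illegal
(3,0): flips 1 -> legal
(3,1): flips 1 -> legal
(4,1): no bracket -> illegal
(4,2): flips 3 -> legal
(5,2): flips 1 -> legal
(5,3): flips 1 -> legal
(5,4): no bracket -> illegal
B mobility = 8
-- W to move --
(0,1): flips 1 -> legal
(0,2): flips 1 -> legal
(0,3): flips 1 -> legal
(1,1): flips 1 -> legal
(2,4): no bracket -> illegal
(2,5): flips 1 -> legal
(3,5): flips 2 -> legal
(4,2): no bracket -> illegal
(4,5): flips 2 -> legal
(5,3): no bracket -> illegal
(5,4): no bracket -> illegal
(5,5): flips 2 -> legal
W mobility = 8

Answer: B=8 W=8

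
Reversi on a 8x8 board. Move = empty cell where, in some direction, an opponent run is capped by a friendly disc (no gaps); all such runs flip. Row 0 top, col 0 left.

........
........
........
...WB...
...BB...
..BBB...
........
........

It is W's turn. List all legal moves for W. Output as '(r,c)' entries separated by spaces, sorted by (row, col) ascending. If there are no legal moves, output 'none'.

(2,3): no bracket -> illegal
(2,4): no bracket -> illegal
(2,5): no bracket -> illegal
(3,2): no bracket -> illegal
(3,5): flips 1 -> legal
(4,1): no bracket -> illegal
(4,2): no bracket -> illegal
(4,5): no bracket -> illegal
(5,1): no bracket -> illegal
(5,5): flips 1 -> legal
(6,1): no bracket -> illegal
(6,2): no bracket -> illegal
(6,3): flips 2 -> legal
(6,4): no bracket -> illegal
(6,5): no bracket -> illegal

Answer: (3,5) (5,5) (6,3)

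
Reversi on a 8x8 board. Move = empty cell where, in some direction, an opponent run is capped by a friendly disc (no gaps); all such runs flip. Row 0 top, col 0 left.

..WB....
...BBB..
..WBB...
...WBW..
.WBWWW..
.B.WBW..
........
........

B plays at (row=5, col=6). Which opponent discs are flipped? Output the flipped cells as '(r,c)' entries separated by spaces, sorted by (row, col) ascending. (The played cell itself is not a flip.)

Dir NW: opp run (4,5) capped by B -> flip
Dir N: first cell '.' (not opp) -> no flip
Dir NE: first cell '.' (not opp) -> no flip
Dir W: opp run (5,5) capped by B -> flip
Dir E: first cell '.' (not opp) -> no flip
Dir SW: first cell '.' (not opp) -> no flip
Dir S: first cell '.' (not opp) -> no flip
Dir SE: first cell '.' (not opp) -> no flip

Answer: (4,5) (5,5)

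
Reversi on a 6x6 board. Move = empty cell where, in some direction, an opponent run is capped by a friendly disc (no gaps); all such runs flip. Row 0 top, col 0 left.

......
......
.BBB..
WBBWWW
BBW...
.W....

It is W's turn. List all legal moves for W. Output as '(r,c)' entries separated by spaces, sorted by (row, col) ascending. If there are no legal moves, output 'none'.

Answer: (1,1) (1,2) (1,3) (2,0) (5,0) (5,2)

Derivation:
(1,0): no bracket -> illegal
(1,1): flips 4 -> legal
(1,2): flips 4 -> legal
(1,3): flips 1 -> legal
(1,4): no bracket -> illegal
(2,0): flips 1 -> legal
(2,4): no bracket -> illegal
(4,3): no bracket -> illegal
(5,0): flips 1 -> legal
(5,2): flips 1 -> legal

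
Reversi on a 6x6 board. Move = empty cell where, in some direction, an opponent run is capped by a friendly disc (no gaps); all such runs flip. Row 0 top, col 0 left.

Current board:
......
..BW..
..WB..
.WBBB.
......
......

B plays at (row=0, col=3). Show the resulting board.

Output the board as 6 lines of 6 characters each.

Answer: ...B..
..BB..
..WB..
.WBBB.
......
......

Derivation:
Place B at (0,3); scan 8 dirs for brackets.
Dir NW: edge -> no flip
Dir N: edge -> no flip
Dir NE: edge -> no flip
Dir W: first cell '.' (not opp) -> no flip
Dir E: first cell '.' (not opp) -> no flip
Dir SW: first cell 'B' (not opp) -> no flip
Dir S: opp run (1,3) capped by B -> flip
Dir SE: first cell '.' (not opp) -> no flip
All flips: (1,3)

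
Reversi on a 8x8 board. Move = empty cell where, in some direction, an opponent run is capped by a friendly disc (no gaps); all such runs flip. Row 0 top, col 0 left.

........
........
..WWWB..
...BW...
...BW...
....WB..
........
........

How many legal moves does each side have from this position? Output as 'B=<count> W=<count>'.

Answer: B=8 W=8

Derivation:
-- B to move --
(1,1): flips 1 -> legal
(1,2): no bracket -> illegal
(1,3): flips 1 -> legal
(1,4): no bracket -> illegal
(1,5): flips 1 -> legal
(2,1): flips 3 -> legal
(3,1): no bracket -> illegal
(3,2): no bracket -> illegal
(3,5): flips 1 -> legal
(4,5): flips 1 -> legal
(5,3): flips 1 -> legal
(6,3): no bracket -> illegal
(6,4): no bracket -> illegal
(6,5): flips 1 -> legal
B mobility = 8
-- W to move --
(1,4): no bracket -> illegal
(1,5): no bracket -> illegal
(1,6): flips 1 -> legal
(2,6): flips 1 -> legal
(3,2): flips 2 -> legal
(3,5): no bracket -> illegal
(3,6): no bracket -> illegal
(4,2): flips 2 -> legal
(4,5): no bracket -> illegal
(4,6): no bracket -> illegal
(5,2): flips 1 -> legal
(5,3): flips 2 -> legal
(5,6): flips 1 -> legal
(6,4): no bracket -> illegal
(6,5): no bracket -> illegal
(6,6): flips 1 -> legal
W mobility = 8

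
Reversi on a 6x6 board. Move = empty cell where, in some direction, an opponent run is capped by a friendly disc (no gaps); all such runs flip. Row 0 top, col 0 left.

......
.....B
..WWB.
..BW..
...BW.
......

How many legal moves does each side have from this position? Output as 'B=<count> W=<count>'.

-- B to move --
(1,1): no bracket -> illegal
(1,2): flips 1 -> legal
(1,3): flips 2 -> legal
(1,4): flips 1 -> legal
(2,1): flips 2 -> legal
(3,1): no bracket -> illegal
(3,4): flips 1 -> legal
(3,5): no bracket -> illegal
(4,2): flips 1 -> legal
(4,5): flips 1 -> legal
(5,3): no bracket -> illegal
(5,4): no bracket -> illegal
(5,5): no bracket -> illegal
B mobility = 7
-- W to move --
(0,4): no bracket -> illegal
(0,5): no bracket -> illegal
(1,3): no bracket -> illegal
(1,4): no bracket -> illegal
(2,1): no bracket -> illegal
(2,5): flips 1 -> legal
(3,1): flips 1 -> legal
(3,4): no bracket -> illegal
(3,5): no bracket -> illegal
(4,1): flips 1 -> legal
(4,2): flips 2 -> legal
(5,2): no bracket -> illegal
(5,3): flips 1 -> legal
(5,4): no bracket -> illegal
W mobility = 5

Answer: B=7 W=5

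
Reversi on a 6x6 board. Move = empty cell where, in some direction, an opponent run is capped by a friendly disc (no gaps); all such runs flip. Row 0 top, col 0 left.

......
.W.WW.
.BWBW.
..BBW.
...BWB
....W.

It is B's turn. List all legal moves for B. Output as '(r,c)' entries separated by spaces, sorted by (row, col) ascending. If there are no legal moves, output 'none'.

(0,0): flips 2 -> legal
(0,1): flips 1 -> legal
(0,2): no bracket -> illegal
(0,3): flips 1 -> legal
(0,4): no bracket -> illegal
(0,5): flips 1 -> legal
(1,0): no bracket -> illegal
(1,2): flips 1 -> legal
(1,5): flips 1 -> legal
(2,0): no bracket -> illegal
(2,5): flips 2 -> legal
(3,1): no bracket -> illegal
(3,5): flips 1 -> legal
(5,3): no bracket -> illegal
(5,5): flips 1 -> legal

Answer: (0,0) (0,1) (0,3) (0,5) (1,2) (1,5) (2,5) (3,5) (5,5)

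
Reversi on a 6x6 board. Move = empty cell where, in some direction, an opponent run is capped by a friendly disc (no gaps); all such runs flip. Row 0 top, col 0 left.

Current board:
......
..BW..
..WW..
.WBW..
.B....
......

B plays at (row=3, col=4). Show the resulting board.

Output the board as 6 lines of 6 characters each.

Place B at (3,4); scan 8 dirs for brackets.
Dir NW: opp run (2,3) capped by B -> flip
Dir N: first cell '.' (not opp) -> no flip
Dir NE: first cell '.' (not opp) -> no flip
Dir W: opp run (3,3) capped by B -> flip
Dir E: first cell '.' (not opp) -> no flip
Dir SW: first cell '.' (not opp) -> no flip
Dir S: first cell '.' (not opp) -> no flip
Dir SE: first cell '.' (not opp) -> no flip
All flips: (2,3) (3,3)

Answer: ......
..BW..
..WB..
.WBBB.
.B....
......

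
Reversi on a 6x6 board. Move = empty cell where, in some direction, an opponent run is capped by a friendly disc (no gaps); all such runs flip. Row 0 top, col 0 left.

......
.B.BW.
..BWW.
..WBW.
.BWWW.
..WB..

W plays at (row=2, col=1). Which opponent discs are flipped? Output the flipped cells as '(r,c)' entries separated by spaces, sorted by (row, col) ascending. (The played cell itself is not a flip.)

Dir NW: first cell '.' (not opp) -> no flip
Dir N: opp run (1,1), next='.' -> no flip
Dir NE: first cell '.' (not opp) -> no flip
Dir W: first cell '.' (not opp) -> no flip
Dir E: opp run (2,2) capped by W -> flip
Dir SW: first cell '.' (not opp) -> no flip
Dir S: first cell '.' (not opp) -> no flip
Dir SE: first cell 'W' (not opp) -> no flip

Answer: (2,2)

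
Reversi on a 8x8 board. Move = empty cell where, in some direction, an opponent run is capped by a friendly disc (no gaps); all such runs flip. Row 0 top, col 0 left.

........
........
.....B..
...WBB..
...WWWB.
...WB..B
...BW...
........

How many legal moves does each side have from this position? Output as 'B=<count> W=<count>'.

Answer: B=10 W=12

Derivation:
-- B to move --
(2,2): no bracket -> illegal
(2,3): flips 3 -> legal
(2,4): no bracket -> illegal
(3,2): flips 2 -> legal
(3,6): flips 1 -> legal
(4,2): flips 3 -> legal
(5,2): flips 2 -> legal
(5,5): flips 1 -> legal
(5,6): flips 1 -> legal
(6,2): flips 2 -> legal
(6,5): flips 1 -> legal
(7,3): no bracket -> illegal
(7,4): flips 1 -> legal
(7,5): no bracket -> illegal
B mobility = 10
-- W to move --
(1,4): no bracket -> illegal
(1,5): flips 2 -> legal
(1,6): flips 2 -> legal
(2,3): flips 1 -> legal
(2,4): flips 1 -> legal
(2,6): flips 1 -> legal
(3,6): flips 2 -> legal
(3,7): no bracket -> illegal
(4,7): flips 1 -> legal
(5,2): no bracket -> illegal
(5,5): flips 1 -> legal
(5,6): no bracket -> illegal
(6,2): flips 1 -> legal
(6,5): flips 1 -> legal
(6,6): no bracket -> illegal
(6,7): no bracket -> illegal
(7,2): flips 2 -> legal
(7,3): flips 1 -> legal
(7,4): no bracket -> illegal
W mobility = 12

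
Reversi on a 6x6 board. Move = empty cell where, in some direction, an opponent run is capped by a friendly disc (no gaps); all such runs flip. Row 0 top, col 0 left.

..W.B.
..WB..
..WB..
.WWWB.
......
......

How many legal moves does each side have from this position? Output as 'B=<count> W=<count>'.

Answer: B=7 W=5

Derivation:
-- B to move --
(0,1): flips 1 -> legal
(0,3): no bracket -> illegal
(1,1): flips 1 -> legal
(2,0): no bracket -> illegal
(2,1): flips 1 -> legal
(2,4): no bracket -> illegal
(3,0): flips 3 -> legal
(4,0): flips 2 -> legal
(4,1): flips 1 -> legal
(4,2): no bracket -> illegal
(4,3): flips 1 -> legal
(4,4): no bracket -> illegal
B mobility = 7
-- W to move --
(0,3): flips 2 -> legal
(0,5): no bracket -> illegal
(1,4): flips 2 -> legal
(1,5): no bracket -> illegal
(2,4): flips 2 -> legal
(2,5): no bracket -> illegal
(3,5): flips 1 -> legal
(4,3): no bracket -> illegal
(4,4): no bracket -> illegal
(4,5): flips 2 -> legal
W mobility = 5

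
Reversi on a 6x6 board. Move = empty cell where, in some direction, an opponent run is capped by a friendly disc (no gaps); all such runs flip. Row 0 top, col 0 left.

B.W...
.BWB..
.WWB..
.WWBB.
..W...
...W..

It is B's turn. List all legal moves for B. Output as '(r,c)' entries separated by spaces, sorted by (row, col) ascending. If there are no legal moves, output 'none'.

(0,1): flips 1 -> legal
(0,3): no bracket -> illegal
(1,0): no bracket -> illegal
(2,0): flips 2 -> legal
(3,0): flips 2 -> legal
(4,0): flips 2 -> legal
(4,1): flips 3 -> legal
(4,3): no bracket -> illegal
(4,4): no bracket -> illegal
(5,1): flips 1 -> legal
(5,2): no bracket -> illegal
(5,4): no bracket -> illegal

Answer: (0,1) (2,0) (3,0) (4,0) (4,1) (5,1)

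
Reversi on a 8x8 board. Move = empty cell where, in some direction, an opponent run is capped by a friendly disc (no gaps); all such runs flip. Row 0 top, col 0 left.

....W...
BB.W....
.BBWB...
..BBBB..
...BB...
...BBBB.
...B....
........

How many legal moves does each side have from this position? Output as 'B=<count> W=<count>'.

-- B to move --
(0,2): flips 1 -> legal
(0,3): flips 2 -> legal
(0,5): no bracket -> illegal
(1,2): flips 1 -> legal
(1,4): flips 1 -> legal
(1,5): no bracket -> illegal
B mobility = 4
-- W to move --
(0,0): no bracket -> illegal
(0,1): no bracket -> illegal
(0,2): no bracket -> illegal
(1,2): no bracket -> illegal
(1,4): no bracket -> illegal
(1,5): no bracket -> illegal
(2,0): flips 2 -> legal
(2,5): flips 1 -> legal
(2,6): no bracket -> illegal
(3,0): no bracket -> illegal
(3,1): flips 1 -> legal
(3,6): no bracket -> illegal
(4,1): flips 1 -> legal
(4,2): no bracket -> illegal
(4,5): flips 1 -> legal
(4,6): flips 2 -> legal
(4,7): no bracket -> illegal
(5,2): no bracket -> illegal
(5,7): no bracket -> illegal
(6,2): no bracket -> illegal
(6,4): no bracket -> illegal
(6,5): no bracket -> illegal
(6,6): no bracket -> illegal
(6,7): no bracket -> illegal
(7,2): no bracket -> illegal
(7,3): flips 4 -> legal
(7,4): no bracket -> illegal
W mobility = 7

Answer: B=4 W=7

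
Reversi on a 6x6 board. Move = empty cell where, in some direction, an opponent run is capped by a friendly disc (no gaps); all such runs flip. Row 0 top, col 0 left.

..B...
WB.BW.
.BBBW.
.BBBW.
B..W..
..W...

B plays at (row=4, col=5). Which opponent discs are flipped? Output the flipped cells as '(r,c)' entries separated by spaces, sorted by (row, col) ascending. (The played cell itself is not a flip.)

Answer: (3,4)

Derivation:
Dir NW: opp run (3,4) capped by B -> flip
Dir N: first cell '.' (not opp) -> no flip
Dir NE: edge -> no flip
Dir W: first cell '.' (not opp) -> no flip
Dir E: edge -> no flip
Dir SW: first cell '.' (not opp) -> no flip
Dir S: first cell '.' (not opp) -> no flip
Dir SE: edge -> no flip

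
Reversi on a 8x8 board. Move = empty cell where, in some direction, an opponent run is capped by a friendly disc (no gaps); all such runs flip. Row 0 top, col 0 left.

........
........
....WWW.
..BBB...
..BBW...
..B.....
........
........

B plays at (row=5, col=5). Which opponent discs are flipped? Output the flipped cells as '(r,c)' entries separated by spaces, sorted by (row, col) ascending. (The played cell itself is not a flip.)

Dir NW: opp run (4,4) capped by B -> flip
Dir N: first cell '.' (not opp) -> no flip
Dir NE: first cell '.' (not opp) -> no flip
Dir W: first cell '.' (not opp) -> no flip
Dir E: first cell '.' (not opp) -> no flip
Dir SW: first cell '.' (not opp) -> no flip
Dir S: first cell '.' (not opp) -> no flip
Dir SE: first cell '.' (not opp) -> no flip

Answer: (4,4)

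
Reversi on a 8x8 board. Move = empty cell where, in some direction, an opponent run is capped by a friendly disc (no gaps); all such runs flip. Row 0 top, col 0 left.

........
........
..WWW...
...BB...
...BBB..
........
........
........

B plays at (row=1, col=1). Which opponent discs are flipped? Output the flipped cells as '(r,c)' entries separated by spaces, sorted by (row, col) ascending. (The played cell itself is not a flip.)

Dir NW: first cell '.' (not opp) -> no flip
Dir N: first cell '.' (not opp) -> no flip
Dir NE: first cell '.' (not opp) -> no flip
Dir W: first cell '.' (not opp) -> no flip
Dir E: first cell '.' (not opp) -> no flip
Dir SW: first cell '.' (not opp) -> no flip
Dir S: first cell '.' (not opp) -> no flip
Dir SE: opp run (2,2) capped by B -> flip

Answer: (2,2)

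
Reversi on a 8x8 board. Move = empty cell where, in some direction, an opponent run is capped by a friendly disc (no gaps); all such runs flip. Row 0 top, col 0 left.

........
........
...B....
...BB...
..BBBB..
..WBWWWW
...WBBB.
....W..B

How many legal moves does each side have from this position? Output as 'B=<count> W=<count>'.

-- B to move --
(4,1): no bracket -> illegal
(4,6): flips 2 -> legal
(4,7): flips 1 -> legal
(5,1): flips 1 -> legal
(6,1): flips 1 -> legal
(6,2): flips 2 -> legal
(6,7): flips 1 -> legal
(7,2): flips 2 -> legal
(7,3): flips 1 -> legal
(7,5): no bracket -> illegal
B mobility = 8
-- W to move --
(1,2): flips 3 -> legal
(1,3): flips 4 -> legal
(1,4): no bracket -> illegal
(2,2): flips 2 -> legal
(2,4): flips 2 -> legal
(2,5): flips 2 -> legal
(3,1): no bracket -> illegal
(3,2): flips 2 -> legal
(3,5): flips 1 -> legal
(3,6): flips 1 -> legal
(4,1): no bracket -> illegal
(4,6): no bracket -> illegal
(5,1): no bracket -> illegal
(6,2): no bracket -> illegal
(6,7): flips 3 -> legal
(7,3): flips 1 -> legal
(7,5): flips 2 -> legal
(7,6): flips 2 -> legal
W mobility = 12

Answer: B=8 W=12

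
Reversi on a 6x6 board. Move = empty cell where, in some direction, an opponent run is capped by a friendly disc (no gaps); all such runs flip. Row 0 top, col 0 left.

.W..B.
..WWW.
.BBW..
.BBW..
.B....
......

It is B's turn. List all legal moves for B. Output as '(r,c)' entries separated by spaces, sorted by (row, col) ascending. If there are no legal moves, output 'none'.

(0,0): no bracket -> illegal
(0,2): flips 1 -> legal
(0,3): flips 1 -> legal
(0,5): flips 2 -> legal
(1,0): no bracket -> illegal
(1,1): no bracket -> illegal
(1,5): no bracket -> illegal
(2,4): flips 2 -> legal
(2,5): no bracket -> illegal
(3,4): flips 1 -> legal
(4,2): no bracket -> illegal
(4,3): no bracket -> illegal
(4,4): flips 1 -> legal

Answer: (0,2) (0,3) (0,5) (2,4) (3,4) (4,4)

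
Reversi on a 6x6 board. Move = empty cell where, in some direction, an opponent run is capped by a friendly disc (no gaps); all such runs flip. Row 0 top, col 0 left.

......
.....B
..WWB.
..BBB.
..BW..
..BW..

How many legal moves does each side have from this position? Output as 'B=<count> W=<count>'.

Answer: B=7 W=7

Derivation:
-- B to move --
(1,1): flips 1 -> legal
(1,2): flips 2 -> legal
(1,3): flips 1 -> legal
(1,4): flips 1 -> legal
(2,1): flips 2 -> legal
(3,1): no bracket -> illegal
(4,4): flips 1 -> legal
(5,4): flips 2 -> legal
B mobility = 7
-- W to move --
(0,4): no bracket -> illegal
(0,5): no bracket -> illegal
(1,3): no bracket -> illegal
(1,4): no bracket -> illegal
(2,1): flips 1 -> legal
(2,5): flips 2 -> legal
(3,1): flips 1 -> legal
(3,5): no bracket -> illegal
(4,1): flips 2 -> legal
(4,4): flips 1 -> legal
(4,5): flips 1 -> legal
(5,1): flips 1 -> legal
W mobility = 7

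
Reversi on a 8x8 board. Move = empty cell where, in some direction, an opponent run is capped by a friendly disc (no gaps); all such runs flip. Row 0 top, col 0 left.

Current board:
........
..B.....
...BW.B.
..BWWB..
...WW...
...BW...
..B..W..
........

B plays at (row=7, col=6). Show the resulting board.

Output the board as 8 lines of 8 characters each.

Answer: ........
..B.....
...BW.B.
..BWWB..
...BW...
...BB...
..B..B..
......B.

Derivation:
Place B at (7,6); scan 8 dirs for brackets.
Dir NW: opp run (6,5) (5,4) (4,3) capped by B -> flip
Dir N: first cell '.' (not opp) -> no flip
Dir NE: first cell '.' (not opp) -> no flip
Dir W: first cell '.' (not opp) -> no flip
Dir E: first cell '.' (not opp) -> no flip
Dir SW: edge -> no flip
Dir S: edge -> no flip
Dir SE: edge -> no flip
All flips: (4,3) (5,4) (6,5)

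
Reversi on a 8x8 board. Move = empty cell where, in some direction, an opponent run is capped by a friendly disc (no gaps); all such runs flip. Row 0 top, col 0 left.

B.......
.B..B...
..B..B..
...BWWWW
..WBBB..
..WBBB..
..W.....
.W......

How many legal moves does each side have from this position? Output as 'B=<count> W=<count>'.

Answer: B=9 W=10

Derivation:
-- B to move --
(2,3): flips 1 -> legal
(2,4): flips 1 -> legal
(2,6): flips 1 -> legal
(2,7): flips 1 -> legal
(3,1): flips 1 -> legal
(3,2): no bracket -> illegal
(4,1): flips 1 -> legal
(4,6): no bracket -> illegal
(4,7): flips 1 -> legal
(5,1): flips 2 -> legal
(6,0): no bracket -> illegal
(6,1): flips 1 -> legal
(6,3): no bracket -> illegal
(7,0): no bracket -> illegal
(7,2): no bracket -> illegal
(7,3): no bracket -> illegal
B mobility = 9
-- W to move --
(0,1): no bracket -> illegal
(0,2): no bracket -> illegal
(0,3): flips 2 -> legal
(0,4): no bracket -> illegal
(0,5): no bracket -> illegal
(1,0): no bracket -> illegal
(1,2): no bracket -> illegal
(1,3): no bracket -> illegal
(1,5): flips 1 -> legal
(1,6): flips 1 -> legal
(2,0): no bracket -> illegal
(2,1): no bracket -> illegal
(2,3): no bracket -> illegal
(2,4): flips 1 -> legal
(2,6): no bracket -> illegal
(3,1): no bracket -> illegal
(3,2): flips 1 -> legal
(4,6): flips 3 -> legal
(5,6): flips 4 -> legal
(6,3): flips 2 -> legal
(6,4): flips 3 -> legal
(6,5): flips 2 -> legal
(6,6): no bracket -> illegal
W mobility = 10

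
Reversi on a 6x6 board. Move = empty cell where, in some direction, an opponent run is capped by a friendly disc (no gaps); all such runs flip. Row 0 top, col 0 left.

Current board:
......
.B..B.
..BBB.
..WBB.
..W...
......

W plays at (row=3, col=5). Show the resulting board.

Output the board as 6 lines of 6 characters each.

Place W at (3,5); scan 8 dirs for brackets.
Dir NW: opp run (2,4), next='.' -> no flip
Dir N: first cell '.' (not opp) -> no flip
Dir NE: edge -> no flip
Dir W: opp run (3,4) (3,3) capped by W -> flip
Dir E: edge -> no flip
Dir SW: first cell '.' (not opp) -> no flip
Dir S: first cell '.' (not opp) -> no flip
Dir SE: edge -> no flip
All flips: (3,3) (3,4)

Answer: ......
.B..B.
..BBB.
..WWWW
..W...
......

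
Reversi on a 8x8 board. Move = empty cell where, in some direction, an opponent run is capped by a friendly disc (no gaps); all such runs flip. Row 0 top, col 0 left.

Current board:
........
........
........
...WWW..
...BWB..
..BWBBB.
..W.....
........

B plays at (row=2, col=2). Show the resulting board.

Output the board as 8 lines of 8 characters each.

Place B at (2,2); scan 8 dirs for brackets.
Dir NW: first cell '.' (not opp) -> no flip
Dir N: first cell '.' (not opp) -> no flip
Dir NE: first cell '.' (not opp) -> no flip
Dir W: first cell '.' (not opp) -> no flip
Dir E: first cell '.' (not opp) -> no flip
Dir SW: first cell '.' (not opp) -> no flip
Dir S: first cell '.' (not opp) -> no flip
Dir SE: opp run (3,3) (4,4) capped by B -> flip
All flips: (3,3) (4,4)

Answer: ........
........
..B.....
...BWW..
...BBB..
..BWBBB.
..W.....
........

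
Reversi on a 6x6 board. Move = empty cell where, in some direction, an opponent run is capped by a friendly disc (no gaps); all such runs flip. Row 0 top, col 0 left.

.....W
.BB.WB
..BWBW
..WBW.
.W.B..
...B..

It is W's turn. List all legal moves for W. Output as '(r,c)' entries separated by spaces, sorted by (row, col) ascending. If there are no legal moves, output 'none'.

Answer: (0,1) (0,2) (2,1) (5,2) (5,4)

Derivation:
(0,0): no bracket -> illegal
(0,1): flips 1 -> legal
(0,2): flips 2 -> legal
(0,3): no bracket -> illegal
(0,4): no bracket -> illegal
(1,0): no bracket -> illegal
(1,3): no bracket -> illegal
(2,0): no bracket -> illegal
(2,1): flips 1 -> legal
(3,1): no bracket -> illegal
(3,5): no bracket -> illegal
(4,2): no bracket -> illegal
(4,4): no bracket -> illegal
(5,2): flips 1 -> legal
(5,4): flips 1 -> legal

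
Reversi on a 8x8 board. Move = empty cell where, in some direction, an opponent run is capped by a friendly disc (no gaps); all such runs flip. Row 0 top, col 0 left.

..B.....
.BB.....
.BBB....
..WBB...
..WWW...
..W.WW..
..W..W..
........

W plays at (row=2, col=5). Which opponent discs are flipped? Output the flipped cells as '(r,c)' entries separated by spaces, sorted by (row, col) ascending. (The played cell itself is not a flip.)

Answer: (3,4)

Derivation:
Dir NW: first cell '.' (not opp) -> no flip
Dir N: first cell '.' (not opp) -> no flip
Dir NE: first cell '.' (not opp) -> no flip
Dir W: first cell '.' (not opp) -> no flip
Dir E: first cell '.' (not opp) -> no flip
Dir SW: opp run (3,4) capped by W -> flip
Dir S: first cell '.' (not opp) -> no flip
Dir SE: first cell '.' (not opp) -> no flip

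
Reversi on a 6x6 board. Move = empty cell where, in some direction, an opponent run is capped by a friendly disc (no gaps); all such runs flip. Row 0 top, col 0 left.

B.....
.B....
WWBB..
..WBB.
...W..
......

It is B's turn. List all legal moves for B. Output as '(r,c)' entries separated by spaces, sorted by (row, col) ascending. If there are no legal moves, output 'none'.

Answer: (3,1) (4,1) (4,2) (5,2) (5,3)

Derivation:
(1,0): no bracket -> illegal
(1,2): no bracket -> illegal
(3,0): no bracket -> illegal
(3,1): flips 2 -> legal
(4,1): flips 1 -> legal
(4,2): flips 1 -> legal
(4,4): no bracket -> illegal
(5,2): flips 1 -> legal
(5,3): flips 1 -> legal
(5,4): no bracket -> illegal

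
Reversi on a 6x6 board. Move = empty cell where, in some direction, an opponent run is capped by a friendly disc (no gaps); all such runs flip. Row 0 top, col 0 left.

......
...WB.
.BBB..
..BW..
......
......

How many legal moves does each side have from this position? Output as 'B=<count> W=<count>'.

Answer: B=6 W=3

Derivation:
-- B to move --
(0,2): no bracket -> illegal
(0,3): flips 1 -> legal
(0,4): flips 1 -> legal
(1,2): flips 1 -> legal
(2,4): no bracket -> illegal
(3,4): flips 1 -> legal
(4,2): no bracket -> illegal
(4,3): flips 1 -> legal
(4,4): flips 1 -> legal
B mobility = 6
-- W to move --
(0,3): no bracket -> illegal
(0,4): no bracket -> illegal
(0,5): no bracket -> illegal
(1,0): no bracket -> illegal
(1,1): flips 1 -> legal
(1,2): no bracket -> illegal
(1,5): flips 1 -> legal
(2,0): no bracket -> illegal
(2,4): no bracket -> illegal
(2,5): no bracket -> illegal
(3,0): no bracket -> illegal
(3,1): flips 2 -> legal
(3,4): no bracket -> illegal
(4,1): no bracket -> illegal
(4,2): no bracket -> illegal
(4,3): no bracket -> illegal
W mobility = 3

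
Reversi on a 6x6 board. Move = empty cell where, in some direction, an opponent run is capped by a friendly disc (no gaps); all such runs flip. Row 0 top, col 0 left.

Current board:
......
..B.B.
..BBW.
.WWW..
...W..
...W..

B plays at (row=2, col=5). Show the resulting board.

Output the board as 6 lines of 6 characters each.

Place B at (2,5); scan 8 dirs for brackets.
Dir NW: first cell 'B' (not opp) -> no flip
Dir N: first cell '.' (not opp) -> no flip
Dir NE: edge -> no flip
Dir W: opp run (2,4) capped by B -> flip
Dir E: edge -> no flip
Dir SW: first cell '.' (not opp) -> no flip
Dir S: first cell '.' (not opp) -> no flip
Dir SE: edge -> no flip
All flips: (2,4)

Answer: ......
..B.B.
..BBBB
.WWW..
...W..
...W..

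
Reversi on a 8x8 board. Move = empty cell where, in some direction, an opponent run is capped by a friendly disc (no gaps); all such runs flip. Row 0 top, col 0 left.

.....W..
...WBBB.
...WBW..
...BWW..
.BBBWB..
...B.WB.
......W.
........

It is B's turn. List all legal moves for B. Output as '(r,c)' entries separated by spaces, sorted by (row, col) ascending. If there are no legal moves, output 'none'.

Answer: (0,2) (0,3) (1,2) (2,2) (2,6) (3,2) (3,6) (4,6) (5,4) (6,5) (7,6) (7,7)

Derivation:
(0,2): flips 1 -> legal
(0,3): flips 2 -> legal
(0,4): no bracket -> illegal
(0,6): no bracket -> illegal
(1,2): flips 3 -> legal
(2,2): flips 1 -> legal
(2,6): flips 3 -> legal
(3,2): flips 1 -> legal
(3,6): flips 3 -> legal
(4,6): flips 1 -> legal
(5,4): flips 3 -> legal
(5,7): no bracket -> illegal
(6,4): no bracket -> illegal
(6,5): flips 1 -> legal
(6,7): no bracket -> illegal
(7,5): no bracket -> illegal
(7,6): flips 1 -> legal
(7,7): flips 3 -> legal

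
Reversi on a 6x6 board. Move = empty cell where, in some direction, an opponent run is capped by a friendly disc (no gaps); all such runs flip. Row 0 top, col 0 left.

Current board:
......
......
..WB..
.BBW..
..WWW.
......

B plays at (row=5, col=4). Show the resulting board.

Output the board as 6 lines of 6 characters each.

Place B at (5,4); scan 8 dirs for brackets.
Dir NW: opp run (4,3) capped by B -> flip
Dir N: opp run (4,4), next='.' -> no flip
Dir NE: first cell '.' (not opp) -> no flip
Dir W: first cell '.' (not opp) -> no flip
Dir E: first cell '.' (not opp) -> no flip
Dir SW: edge -> no flip
Dir S: edge -> no flip
Dir SE: edge -> no flip
All flips: (4,3)

Answer: ......
......
..WB..
.BBW..
..WBW.
....B.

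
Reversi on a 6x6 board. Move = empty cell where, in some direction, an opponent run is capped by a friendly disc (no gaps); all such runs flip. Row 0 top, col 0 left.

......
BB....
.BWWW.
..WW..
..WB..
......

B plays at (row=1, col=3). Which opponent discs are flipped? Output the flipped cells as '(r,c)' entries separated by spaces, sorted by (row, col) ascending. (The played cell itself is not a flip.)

Answer: (2,3) (3,3)

Derivation:
Dir NW: first cell '.' (not opp) -> no flip
Dir N: first cell '.' (not opp) -> no flip
Dir NE: first cell '.' (not opp) -> no flip
Dir W: first cell '.' (not opp) -> no flip
Dir E: first cell '.' (not opp) -> no flip
Dir SW: opp run (2,2), next='.' -> no flip
Dir S: opp run (2,3) (3,3) capped by B -> flip
Dir SE: opp run (2,4), next='.' -> no flip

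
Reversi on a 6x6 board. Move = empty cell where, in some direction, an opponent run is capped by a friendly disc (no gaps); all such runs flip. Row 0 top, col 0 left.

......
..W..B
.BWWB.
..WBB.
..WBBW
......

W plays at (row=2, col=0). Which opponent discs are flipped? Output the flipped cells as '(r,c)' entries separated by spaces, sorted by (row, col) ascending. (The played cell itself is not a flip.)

Answer: (2,1)

Derivation:
Dir NW: edge -> no flip
Dir N: first cell '.' (not opp) -> no flip
Dir NE: first cell '.' (not opp) -> no flip
Dir W: edge -> no flip
Dir E: opp run (2,1) capped by W -> flip
Dir SW: edge -> no flip
Dir S: first cell '.' (not opp) -> no flip
Dir SE: first cell '.' (not opp) -> no flip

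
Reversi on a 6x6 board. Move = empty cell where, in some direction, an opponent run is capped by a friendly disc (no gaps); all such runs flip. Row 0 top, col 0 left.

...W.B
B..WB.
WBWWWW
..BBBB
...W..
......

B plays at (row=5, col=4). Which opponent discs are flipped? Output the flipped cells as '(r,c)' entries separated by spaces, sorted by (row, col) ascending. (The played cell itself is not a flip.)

Answer: (4,3)

Derivation:
Dir NW: opp run (4,3) capped by B -> flip
Dir N: first cell '.' (not opp) -> no flip
Dir NE: first cell '.' (not opp) -> no flip
Dir W: first cell '.' (not opp) -> no flip
Dir E: first cell '.' (not opp) -> no flip
Dir SW: edge -> no flip
Dir S: edge -> no flip
Dir SE: edge -> no flip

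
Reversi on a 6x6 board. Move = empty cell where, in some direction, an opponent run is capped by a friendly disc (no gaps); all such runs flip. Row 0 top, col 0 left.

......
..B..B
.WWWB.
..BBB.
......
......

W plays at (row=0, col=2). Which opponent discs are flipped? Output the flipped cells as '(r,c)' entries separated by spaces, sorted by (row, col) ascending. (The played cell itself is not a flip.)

Answer: (1,2)

Derivation:
Dir NW: edge -> no flip
Dir N: edge -> no flip
Dir NE: edge -> no flip
Dir W: first cell '.' (not opp) -> no flip
Dir E: first cell '.' (not opp) -> no flip
Dir SW: first cell '.' (not opp) -> no flip
Dir S: opp run (1,2) capped by W -> flip
Dir SE: first cell '.' (not opp) -> no flip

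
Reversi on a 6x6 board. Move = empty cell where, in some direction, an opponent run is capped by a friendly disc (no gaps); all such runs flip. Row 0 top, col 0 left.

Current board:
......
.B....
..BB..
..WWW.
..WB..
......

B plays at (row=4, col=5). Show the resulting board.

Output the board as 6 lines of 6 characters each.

Place B at (4,5); scan 8 dirs for brackets.
Dir NW: opp run (3,4) capped by B -> flip
Dir N: first cell '.' (not opp) -> no flip
Dir NE: edge -> no flip
Dir W: first cell '.' (not opp) -> no flip
Dir E: edge -> no flip
Dir SW: first cell '.' (not opp) -> no flip
Dir S: first cell '.' (not opp) -> no flip
Dir SE: edge -> no flip
All flips: (3,4)

Answer: ......
.B....
..BB..
..WWB.
..WB.B
......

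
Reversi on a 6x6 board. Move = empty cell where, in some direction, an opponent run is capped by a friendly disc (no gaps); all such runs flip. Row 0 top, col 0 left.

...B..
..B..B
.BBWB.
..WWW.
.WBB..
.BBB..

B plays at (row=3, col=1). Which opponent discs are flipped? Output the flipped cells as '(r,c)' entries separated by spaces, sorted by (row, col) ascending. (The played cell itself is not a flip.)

Dir NW: first cell '.' (not opp) -> no flip
Dir N: first cell 'B' (not opp) -> no flip
Dir NE: first cell 'B' (not opp) -> no flip
Dir W: first cell '.' (not opp) -> no flip
Dir E: opp run (3,2) (3,3) (3,4), next='.' -> no flip
Dir SW: first cell '.' (not opp) -> no flip
Dir S: opp run (4,1) capped by B -> flip
Dir SE: first cell 'B' (not opp) -> no flip

Answer: (4,1)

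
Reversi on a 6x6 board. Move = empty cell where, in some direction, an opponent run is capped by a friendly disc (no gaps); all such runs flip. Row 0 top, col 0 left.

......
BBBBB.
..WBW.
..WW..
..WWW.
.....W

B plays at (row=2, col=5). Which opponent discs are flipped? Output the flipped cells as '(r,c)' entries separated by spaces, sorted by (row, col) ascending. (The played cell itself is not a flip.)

Dir NW: first cell 'B' (not opp) -> no flip
Dir N: first cell '.' (not opp) -> no flip
Dir NE: edge -> no flip
Dir W: opp run (2,4) capped by B -> flip
Dir E: edge -> no flip
Dir SW: first cell '.' (not opp) -> no flip
Dir S: first cell '.' (not opp) -> no flip
Dir SE: edge -> no flip

Answer: (2,4)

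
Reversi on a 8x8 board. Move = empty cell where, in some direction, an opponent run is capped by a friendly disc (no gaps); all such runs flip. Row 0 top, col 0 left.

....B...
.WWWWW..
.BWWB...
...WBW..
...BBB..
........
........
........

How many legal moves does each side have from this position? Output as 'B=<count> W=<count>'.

Answer: B=12 W=8

Derivation:
-- B to move --
(0,0): flips 3 -> legal
(0,1): flips 3 -> legal
(0,2): flips 1 -> legal
(0,3): flips 4 -> legal
(0,5): no bracket -> illegal
(0,6): flips 1 -> legal
(1,0): no bracket -> illegal
(1,6): no bracket -> illegal
(2,0): no bracket -> illegal
(2,5): flips 1 -> legal
(2,6): flips 2 -> legal
(3,1): flips 2 -> legal
(3,2): flips 1 -> legal
(3,6): flips 1 -> legal
(4,2): flips 1 -> legal
(4,6): flips 1 -> legal
B mobility = 12
-- W to move --
(0,3): no bracket -> illegal
(0,5): no bracket -> illegal
(1,0): no bracket -> illegal
(2,0): flips 1 -> legal
(2,5): flips 1 -> legal
(3,0): flips 1 -> legal
(3,1): flips 1 -> legal
(3,2): no bracket -> illegal
(3,6): no bracket -> illegal
(4,2): no bracket -> illegal
(4,6): no bracket -> illegal
(5,2): no bracket -> illegal
(5,3): flips 2 -> legal
(5,4): flips 3 -> legal
(5,5): flips 2 -> legal
(5,6): flips 2 -> legal
W mobility = 8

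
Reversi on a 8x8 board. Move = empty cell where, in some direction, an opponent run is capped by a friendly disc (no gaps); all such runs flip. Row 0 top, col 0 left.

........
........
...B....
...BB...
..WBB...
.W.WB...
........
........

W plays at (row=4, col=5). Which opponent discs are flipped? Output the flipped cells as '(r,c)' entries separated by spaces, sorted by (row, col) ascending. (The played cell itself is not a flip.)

Dir NW: opp run (3,4) (2,3), next='.' -> no flip
Dir N: first cell '.' (not opp) -> no flip
Dir NE: first cell '.' (not opp) -> no flip
Dir W: opp run (4,4) (4,3) capped by W -> flip
Dir E: first cell '.' (not opp) -> no flip
Dir SW: opp run (5,4), next='.' -> no flip
Dir S: first cell '.' (not opp) -> no flip
Dir SE: first cell '.' (not opp) -> no flip

Answer: (4,3) (4,4)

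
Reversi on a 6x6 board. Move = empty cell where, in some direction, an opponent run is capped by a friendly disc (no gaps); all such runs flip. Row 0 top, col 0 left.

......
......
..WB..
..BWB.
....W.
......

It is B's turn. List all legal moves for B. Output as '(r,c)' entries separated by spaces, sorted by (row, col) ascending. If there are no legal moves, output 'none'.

(1,1): no bracket -> illegal
(1,2): flips 1 -> legal
(1,3): no bracket -> illegal
(2,1): flips 1 -> legal
(2,4): no bracket -> illegal
(3,1): no bracket -> illegal
(3,5): no bracket -> illegal
(4,2): no bracket -> illegal
(4,3): flips 1 -> legal
(4,5): no bracket -> illegal
(5,3): no bracket -> illegal
(5,4): flips 1 -> legal
(5,5): no bracket -> illegal

Answer: (1,2) (2,1) (4,3) (5,4)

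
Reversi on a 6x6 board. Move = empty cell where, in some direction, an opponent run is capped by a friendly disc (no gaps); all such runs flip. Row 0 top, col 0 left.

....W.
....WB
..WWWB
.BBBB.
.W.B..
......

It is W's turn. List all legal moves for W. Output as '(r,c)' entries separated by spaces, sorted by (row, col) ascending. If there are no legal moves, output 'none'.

(0,5): no bracket -> illegal
(2,0): no bracket -> illegal
(2,1): flips 1 -> legal
(3,0): no bracket -> illegal
(3,5): no bracket -> illegal
(4,0): flips 1 -> legal
(4,2): flips 2 -> legal
(4,4): flips 2 -> legal
(4,5): flips 1 -> legal
(5,2): no bracket -> illegal
(5,3): flips 2 -> legal
(5,4): no bracket -> illegal

Answer: (2,1) (4,0) (4,2) (4,4) (4,5) (5,3)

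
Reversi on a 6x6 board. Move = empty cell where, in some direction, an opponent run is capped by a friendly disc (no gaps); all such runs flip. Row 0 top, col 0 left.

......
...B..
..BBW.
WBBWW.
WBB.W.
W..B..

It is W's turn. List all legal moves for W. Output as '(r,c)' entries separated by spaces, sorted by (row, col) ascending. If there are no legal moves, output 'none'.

(0,2): flips 1 -> legal
(0,3): flips 2 -> legal
(0,4): flips 3 -> legal
(1,1): flips 1 -> legal
(1,2): flips 1 -> legal
(1,4): flips 3 -> legal
(2,0): no bracket -> illegal
(2,1): flips 2 -> legal
(4,3): flips 2 -> legal
(5,1): flips 1 -> legal
(5,2): flips 1 -> legal
(5,4): no bracket -> illegal

Answer: (0,2) (0,3) (0,4) (1,1) (1,2) (1,4) (2,1) (4,3) (5,1) (5,2)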